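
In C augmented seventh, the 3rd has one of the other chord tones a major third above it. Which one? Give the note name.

G#

C augmented seventh: C E G# Bb.
The 3rd is E. A major third above E is G#.
G# is the chord's 5th.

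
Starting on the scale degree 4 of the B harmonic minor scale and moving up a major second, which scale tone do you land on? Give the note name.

The scale is B C♯ D E F♯ G A♯.
The scale degree 4 is E; a major second above that is F♯ — scale degree 5.

F#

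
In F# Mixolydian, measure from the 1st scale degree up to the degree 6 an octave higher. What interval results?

The scale runs F# G# A# B C# D# E.
The 1st scale degree is F# and the 6th degree (up an octave) is D#.
From F# to D# is 21 semitones, exactly the major thirteenth.

major 13th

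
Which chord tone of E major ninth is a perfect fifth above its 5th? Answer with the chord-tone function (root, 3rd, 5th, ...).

9th

Spelling the chord: E, G#, B, D#, F#.
The 5th is B. A perfect fifth above B is F#.
F# is the chord's 9th.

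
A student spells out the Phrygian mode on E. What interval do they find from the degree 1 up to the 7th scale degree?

E phrygian: E F G A B C D.
The degree 1 is E and the degree 7 is D.
E up to D is 10 semitones, a half step narrower than a major seventh, so the interval is minor.

minor 7th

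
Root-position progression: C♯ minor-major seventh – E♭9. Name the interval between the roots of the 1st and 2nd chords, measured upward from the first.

diminished 3rd

The roots are C♯ and E♭.
From C♯ to E♭: 2 semitones over a third = diminished.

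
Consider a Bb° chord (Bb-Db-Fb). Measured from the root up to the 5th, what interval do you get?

d5

So we need the interval from Bb up to Fb.
5 letter names make it a fifth; at 6 semitones (a half step narrower than perfect) the quality is diminished.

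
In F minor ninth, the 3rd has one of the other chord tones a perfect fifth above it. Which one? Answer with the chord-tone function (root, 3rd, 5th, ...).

7th

F minor ninth is spelled F-Ab-C-Eb-G.
The 3rd is Ab. A perfect fifth above Ab is Eb.
Eb is the chord's 7th.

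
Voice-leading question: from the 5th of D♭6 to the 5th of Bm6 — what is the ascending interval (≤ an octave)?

augmented 6th

D♭6 has A♭ as its 5th, and Bm6 has F♯ as its 5th.
From A♭ to F♯: 10 semitones over a sixth = augmented.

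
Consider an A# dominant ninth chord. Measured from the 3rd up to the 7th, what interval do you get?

The chord tones of A#9 are A#–C##–E#–G#–B#.
So we need the interval from C## up to G#.
5 letter names make it a fifth; at 6 semitones (a half step narrower than perfect) the quality is diminished.

d5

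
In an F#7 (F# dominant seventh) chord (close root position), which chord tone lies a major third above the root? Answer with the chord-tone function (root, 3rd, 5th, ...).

F# dominant seventh: F#-A#-C#-E.
The root is F#. A major third above F# is A#.
A# is the chord's 3rd.

3rd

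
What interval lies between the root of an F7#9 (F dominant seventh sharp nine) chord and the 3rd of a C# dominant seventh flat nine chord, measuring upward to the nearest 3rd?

augmented seventh

The root of F7#9 (F dominant seventh sharp nine) is F; the 3rd of C# dominant seventh flat nine is E#.
From F to E#: 12 semitones over a seventh = augmented.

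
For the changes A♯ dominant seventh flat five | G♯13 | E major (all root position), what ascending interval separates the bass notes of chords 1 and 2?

m7

The roots are A♯ and G♯.
From A♯ to G♯: 10 semitones over a seventh = minor.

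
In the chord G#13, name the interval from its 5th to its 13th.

major ninth

The chord tones of G#13 are G#, B#, D#, F#, A#, E#.
5th = D#; 13th = E#.
Counting 9 letters and 14 half steps from D# gives a major ninth.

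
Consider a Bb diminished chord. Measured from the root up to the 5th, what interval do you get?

d5

Bb° is spelled Bb, Db, Fb.
So we need the interval from Bb up to Fb.
5 letter names make it a fifth; at 6 semitones (a half step narrower than perfect) the quality is diminished.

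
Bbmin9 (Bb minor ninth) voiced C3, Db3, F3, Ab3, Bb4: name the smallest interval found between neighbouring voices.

Adjacent intervals: C3→Db3 = minor second; Db3→F3 = major third; F3→Ab3 = minor third; Ab3→Bb4 = major ninth.
The smallest is C3 to Db3, a minor second (1 semitone).

minor 2nd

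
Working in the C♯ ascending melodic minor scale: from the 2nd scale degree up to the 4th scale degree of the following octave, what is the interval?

Spelling the C♯ ascending melodic minor scale: C♯ D♯ E F♯ G♯ A♯ B♯.
2nd scale degree = D♯; scale degree 4 (up an octave) = F♯.
10 letter names make it a tenth; at 15 semitones (a half step narrower than major) the quality is minor.

minor tenth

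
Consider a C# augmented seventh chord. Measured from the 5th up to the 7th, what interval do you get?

diminished third

Spelling the chord: C#-E#-G##-B.
The 5th is G## and the 7th is B.
From G## to B: 2 semitones over a third = diminished.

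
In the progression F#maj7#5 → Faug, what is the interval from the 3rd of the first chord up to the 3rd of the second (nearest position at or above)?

diminished octave

The 3rd of F#maj7#5 is A#; the 3rd of Faug is A.
From A# to A: 11 semitones over an octave = diminished.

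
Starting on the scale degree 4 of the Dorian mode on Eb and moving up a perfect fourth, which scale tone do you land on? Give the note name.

The scale is Eb F Gb Ab Bb C Db.
The scale degree 4 is Ab; a perfect fourth above that is Db — scale degree 7.

Db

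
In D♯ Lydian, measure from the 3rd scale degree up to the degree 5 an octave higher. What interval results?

minor tenth

Spelling D♯ Lydian: D♯ E♯ F𝄪 G𝄪 A♯ B♯ C𝄪.
The 3rd scale degree is F𝄪 and the scale degree 5 (up an octave) is A♯.
10 letter names make it a tenth; at 15 semitones (a half step narrower than major) the quality is minor.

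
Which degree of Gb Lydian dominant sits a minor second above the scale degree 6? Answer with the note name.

Fb

The scale is Gb Ab Bb C Db Eb Fb.
The scale degree 6 is Eb; a minor second above that is Fb — scale degree 7.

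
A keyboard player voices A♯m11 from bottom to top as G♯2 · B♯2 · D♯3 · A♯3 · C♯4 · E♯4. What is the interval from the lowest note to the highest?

major thirteenth

The outer voices are G♯2 and E♯4.
Counting 13 letters and 21 half steps from G♯ gives a major thirteenth.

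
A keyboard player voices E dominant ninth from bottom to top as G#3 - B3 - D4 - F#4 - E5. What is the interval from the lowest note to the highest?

minor 13th

The outer voices are G#3 and E5.
From G# to E: 20 semitones over a thirteenth = minor.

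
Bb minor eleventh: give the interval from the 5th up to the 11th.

Spelling the chord: Bb-Db-F-Ab-C-Eb.
5th = F; 11th = Eb.
7 letter names make it a seventh; at 10 semitones (a half step narrower than major) the quality is minor.

minor seventh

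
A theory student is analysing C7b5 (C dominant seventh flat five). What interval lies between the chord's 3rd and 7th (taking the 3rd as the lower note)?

d5

C7b5 (C dominant seventh flat five): C E Gb Bb.
That puts E below Bb.
5 letter names make it a fifth; at 6 semitones (a half step narrower than perfect) the quality is diminished.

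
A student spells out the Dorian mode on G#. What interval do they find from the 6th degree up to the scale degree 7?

m2

G# dorian: G# A# B C# D# E# F#.
That puts E# below F#.
E# up to F# is 1 semitone, a half step narrower than a major second, so the interval is minor.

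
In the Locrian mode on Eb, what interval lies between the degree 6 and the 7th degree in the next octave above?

major 9th

Eb locrian: Eb Fb Gb Ab Bbb Cb Db.
The degree 6 is Cb and the 7th scale degree (up an octave) is Db.
From Cb to Db is 14 semitones, exactly the major ninth.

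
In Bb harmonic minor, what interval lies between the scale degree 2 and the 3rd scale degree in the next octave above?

Spelling Bb harmonic minor: Bb C Db Eb F Gb A.
The scale degree 2 is C and the degree 3 (up an octave) is Db.
C up to Db is 13 semitones, a half step narrower than a major ninth, so the interval is minor.

m9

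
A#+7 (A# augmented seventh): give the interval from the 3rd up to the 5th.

M3

A#7#5: A#, C##, E##, G#.
3rd = C##; 5th = E##.
Counting 3 letters and 4 half steps from C## gives a major third.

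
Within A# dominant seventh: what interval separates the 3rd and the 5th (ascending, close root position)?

A#7 is spelled A#-C##-E#-G#.
So we need the interval from C## up to E#.
C## up to E# is 3 semitones, a half step narrower than a major third, so the interval is minor.

minor third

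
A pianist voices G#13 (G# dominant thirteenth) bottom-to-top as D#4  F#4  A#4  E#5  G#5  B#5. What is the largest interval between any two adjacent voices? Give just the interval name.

perfect 5th

Adjacent intervals: D#4→F#4 = minor third; F#4→A#4 = major third; A#4→E#5 = perfect fifth; E#5→G#5 = minor third; G#5→B#5 = major third.
The largest is A#4 to E#5, a perfect fifth (7 semitones).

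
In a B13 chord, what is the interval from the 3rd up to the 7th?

The chord tones of B dominant thirteenth are B-D#-F#-A-C#-G#.
That puts D# below A.
From D# to A: 6 semitones over a fifth = diminished.
This 3–7 tritone is the characteristic tension at the heart of the dominant sound.

diminished fifth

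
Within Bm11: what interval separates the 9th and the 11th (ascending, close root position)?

minor third

Spelling the chord: B, D, F#, A, C#, E.
So we need the interval from C# up to E.
3 letter names make it a third; at 3 semitones (a half step narrower than major) the quality is minor.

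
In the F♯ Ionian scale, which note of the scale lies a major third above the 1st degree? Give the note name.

A#

The scale is F♯ G♯ A♯ B C♯ D♯ E♯.
The 1st degree is F♯; a major third above that is A♯ — scale degree 3.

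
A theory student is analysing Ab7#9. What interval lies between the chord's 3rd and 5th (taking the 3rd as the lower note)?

The chord tones of Ab7#9 (Ab dominant seventh sharp nine) are Ab C Eb Gb B.
That puts C below Eb.
3 letter names make it a third; at 3 semitones (a half step narrower than major) the quality is minor.

m3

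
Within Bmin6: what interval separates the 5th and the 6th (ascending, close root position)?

B minor sixth is spelled B D F♯ G♯.
5th = F♯; 6th = G♯.
F♯ up to G♯ spans 2 letter names and 2 semitones — a major second.

major 2nd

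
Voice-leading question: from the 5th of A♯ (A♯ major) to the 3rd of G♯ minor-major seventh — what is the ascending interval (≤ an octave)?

The 5th of A♯ (A♯ major) is E♯; the 3rd of G♯ minor-major seventh is B.
5 letter names make it a fifth; at 6 semitones (a half step narrower than perfect) the quality is diminished.

diminished fifth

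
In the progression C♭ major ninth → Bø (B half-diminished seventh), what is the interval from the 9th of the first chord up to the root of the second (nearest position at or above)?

augmented sixth

C♭ major ninth has D♭ as its 9th, and Bø (B half-diminished seventh) has B as its root.
6 letter names make it a sixth; at 10 semitones (a half step wider than major) the quality is augmented.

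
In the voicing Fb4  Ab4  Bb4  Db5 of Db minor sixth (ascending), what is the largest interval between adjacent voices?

Adjacent intervals: Fb4→Ab4 = major third; Ab4→Bb4 = major second; Bb4→Db5 = minor third.
The largest is Fb4 to Ab4, a major third (4 semitones).

major 3rd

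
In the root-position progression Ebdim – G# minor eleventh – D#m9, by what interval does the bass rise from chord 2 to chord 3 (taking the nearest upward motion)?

The roots are G# and D#.
Counting 5 letters and 7 half steps from G# gives a perfect fifth.

perfect fifth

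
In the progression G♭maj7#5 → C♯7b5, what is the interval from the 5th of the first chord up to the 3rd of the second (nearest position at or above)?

A2

The 5th of G♭maj7#5 is D; the 3rd of C♯7b5 is E♯.
2 letter names make it a second; at 3 semitones (a half step wider than major) the quality is augmented.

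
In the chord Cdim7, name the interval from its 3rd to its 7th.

diminished 5th

Cdim7 (C diminished seventh): C, Eb, Gb, Bbb.
The 3rd is Eb and the 7th is Bbb.
Eb up to Bbb is 6 semitones, a half step narrower than a perfect fifth, so the interval is diminished.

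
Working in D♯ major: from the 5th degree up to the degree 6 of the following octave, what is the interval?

The scale runs D♯ E♯ F𝄪 G♯ A♯ B♯ C𝄪.
5th degree = A♯; 6th degree (up an octave) = B♯.
A♯ up to B♯ spans 9 letter names and 14 semitones — a major ninth.

M9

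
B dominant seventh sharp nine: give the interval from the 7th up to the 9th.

B7#9 is spelled B–D♯–F♯–A–C𝄪.
7th = A; 9th = C𝄪.
From A to C𝄪: 5 semitones over a third = augmented.

augmented 3rd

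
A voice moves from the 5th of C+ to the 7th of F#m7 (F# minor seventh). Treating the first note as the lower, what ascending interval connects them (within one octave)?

minor sixth

The 5th of C+ is G#; the 7th of F#m7 (F# minor seventh) is E.
G# up to E is 8 semitones, a half step narrower than a major sixth, so the interval is minor.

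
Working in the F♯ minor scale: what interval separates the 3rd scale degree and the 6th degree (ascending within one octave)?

F♯ natural minor: F♯ G♯ A B C♯ D E.
The 3rd scale degree is A and the degree 6 is D.
Counting 4 letters and 5 half steps from A gives a perfect fourth.

perfect fourth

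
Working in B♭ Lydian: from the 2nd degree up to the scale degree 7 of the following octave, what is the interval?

Spelling B♭ Lydian: B♭ C D E F G A.
So we need the interval from C up to A.
Counting 13 letters and 21 half steps from C gives a major thirteenth.

M13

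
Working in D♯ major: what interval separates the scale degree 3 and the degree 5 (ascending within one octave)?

D♯ major: D♯ E♯ F𝄪 G♯ A♯ B♯ C𝄪.
That puts F𝄪 below A♯.
3 letter names make it a third; at 3 semitones (a half step narrower than major) the quality is minor.

minor third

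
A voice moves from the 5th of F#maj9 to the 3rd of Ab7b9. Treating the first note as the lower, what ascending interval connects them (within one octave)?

diminished octave

The 5th of F#maj9 is C#; the 3rd of Ab7b9 is C.
C# up to C is 11 semitones, a half step narrower than a perfect octave, so the interval is diminished.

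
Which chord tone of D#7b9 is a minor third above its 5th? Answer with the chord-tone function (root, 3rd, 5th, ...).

Spelling the chord: D# F## A# C# E.
The 5th is A#. A minor third above A# is C#.
C# is the chord's 7th.

7th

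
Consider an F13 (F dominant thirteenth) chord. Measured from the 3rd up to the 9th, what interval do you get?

minor seventh

F dominant thirteenth: F–A–C–Eb–G–D.
The 3rd is A and the 9th is G.
A up to G is 10 semitones, a half step narrower than a major seventh, so the interval is minor.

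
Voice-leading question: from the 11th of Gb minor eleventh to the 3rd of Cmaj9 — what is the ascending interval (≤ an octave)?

Gb minor eleventh has Cb as its 11th, and Cmaj9 has E as its 3rd.
From Cb to E: 5 semitones over a third = augmented.

augmented third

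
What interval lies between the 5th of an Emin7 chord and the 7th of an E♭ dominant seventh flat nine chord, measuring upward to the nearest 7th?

d3

Emin7 has B as its 5th, and E♭ dominant seventh flat nine has D♭ as its 7th.
B up to D♭ is 2 semitones, a whole step narrower than a major third, so the interval is diminished.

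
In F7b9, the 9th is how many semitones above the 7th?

3

F dominant seventh flat nine is spelled F A C Eb Gb.
Eb to Gb is a minor third: 3 semitones.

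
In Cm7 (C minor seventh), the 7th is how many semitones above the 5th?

3

Spelling the chord: C, Eb, G, Bb.
G to Bb is a minor third: 3 semitones.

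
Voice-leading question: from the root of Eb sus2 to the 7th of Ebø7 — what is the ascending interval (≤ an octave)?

minor seventh

The root of Eb sus2 is Eb; the 7th of Ebø7 is Db.
From Eb to Db: 10 semitones over a seventh = minor.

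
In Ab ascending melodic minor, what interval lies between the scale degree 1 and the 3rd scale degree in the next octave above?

Ab melodic minor: Ab Bb Cb Db Eb F G.
The scale degree 1 is Ab and the degree 3 (up an octave) is Cb.
From Ab to Cb: 15 semitones over a tenth = minor.

m10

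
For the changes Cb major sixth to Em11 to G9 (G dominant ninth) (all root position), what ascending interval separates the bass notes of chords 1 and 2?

augmented 3rd

The roots are Cb and E.
3 letter names make it a third; at 5 semitones (a half step wider than major) the quality is augmented.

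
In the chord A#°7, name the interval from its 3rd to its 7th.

diminished 5th

Spelling the chord: A#, C#, E, G.
3rd = C#; 7th = G.
5 letter names make it a fifth; at 6 semitones (a half step narrower than perfect) the quality is diminished.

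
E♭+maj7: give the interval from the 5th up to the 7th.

minor third

E♭maj7#5 is spelled E♭ G B D.
The 5th is B and the 7th is D.
From B to D: 3 semitones over a third = minor.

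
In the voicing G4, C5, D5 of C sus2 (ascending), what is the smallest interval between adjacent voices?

major 2nd

Adjacent intervals: G4→C5 = perfect fourth; C5→D5 = major second.
The smallest is C5 to D5, a major second (2 semitones).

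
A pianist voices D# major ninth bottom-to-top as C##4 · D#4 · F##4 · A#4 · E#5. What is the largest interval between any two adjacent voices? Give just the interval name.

Adjacent intervals: C##4→D#4 = minor second; D#4→F##4 = major third; F##4→A#4 = minor third; A#4→E#5 = perfect fifth.
The largest is A#4 to E#5, a perfect fifth (7 semitones).

P5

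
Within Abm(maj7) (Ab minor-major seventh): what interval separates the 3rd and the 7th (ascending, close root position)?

augmented 5th

AbmM7 is spelled Ab Cb Eb G.
The 3rd is Cb and the 7th is G.
5 letter names make it a fifth; at 8 semitones (a half step wider than perfect) the quality is augmented.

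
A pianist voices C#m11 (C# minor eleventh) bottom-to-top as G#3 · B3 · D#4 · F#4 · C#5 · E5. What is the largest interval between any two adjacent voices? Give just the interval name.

Adjacent intervals: G#3→B3 = minor third; B3→D#4 = major third; D#4→F#4 = minor third; F#4→C#5 = perfect fifth; C#5→E5 = minor third.
The largest is F#4 to C#5, a perfect fifth (7 semitones).

perfect 5th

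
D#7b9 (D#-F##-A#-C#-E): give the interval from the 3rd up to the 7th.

That puts F## below C#.
5 letter names make it a fifth; at 6 semitones (a half step narrower than perfect) the quality is diminished.
That tritone between 3rd and 7th is what gives the dominant seventh its pull toward resolution.

d5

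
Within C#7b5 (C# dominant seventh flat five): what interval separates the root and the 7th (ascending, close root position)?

C#7b5 (C# dominant seventh flat five) is spelled C# E# G B.
Root = C#; 7th = B.
From C# to B: 10 semitones over a seventh = minor.

minor seventh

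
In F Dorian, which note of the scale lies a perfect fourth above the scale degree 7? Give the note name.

Ab

The scale is F G A♭ B♭ C D E♭.
The scale degree 7 is E♭; a perfect fourth above that is A♭ — scale degree 3.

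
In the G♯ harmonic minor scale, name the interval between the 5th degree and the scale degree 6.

minor 2nd

G♯ harmonic minor: G♯ A♯ B C♯ D♯ E F𝄪.
The 5th degree is D♯ and the 6th degree is E.
D♯ up to E is 1 semitone, a half step narrower than a major second, so the interval is minor.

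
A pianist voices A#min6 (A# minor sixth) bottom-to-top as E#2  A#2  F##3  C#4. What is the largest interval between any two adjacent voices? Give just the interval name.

M6

Adjacent intervals: E#2→A#2 = perfect fourth; A#2→F##3 = major sixth; F##3→C#4 = diminished fifth.
The largest is A#2 to F##3, a major sixth (9 semitones).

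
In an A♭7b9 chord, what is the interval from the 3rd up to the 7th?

A♭7b9: A♭-C-E♭-G♭-B𝄫.
So we need the interval from C up to G♭.
C up to G♭ is 6 semitones, a half step narrower than a perfect fifth, so the interval is diminished.
This 3–7 tritone is the characteristic tension at the heart of the dominant sound.

diminished fifth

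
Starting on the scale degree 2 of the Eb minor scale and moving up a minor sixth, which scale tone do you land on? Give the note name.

The scale is Eb F Gb Ab Bb Cb Db.
The scale degree 2 is F; a minor sixth above that is Db — scale degree 7.

Db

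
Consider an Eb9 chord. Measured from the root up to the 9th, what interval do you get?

major ninth

Eb9: Eb–G–Bb–Db–F.
That puts Eb below F.
Counting 9 letters and 14 half steps from Eb gives a major ninth.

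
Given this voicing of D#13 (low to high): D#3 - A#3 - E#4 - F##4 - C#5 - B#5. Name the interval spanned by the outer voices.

The outer voices are D#3 and B#5.
Counting 20 letters and 33 half steps from D# gives a major 20th.

major 20th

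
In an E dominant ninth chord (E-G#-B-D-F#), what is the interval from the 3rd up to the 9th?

3rd = G#; 9th = F#.
7 letter names make it a seventh; at 10 semitones (a half step narrower than major) the quality is minor.

m7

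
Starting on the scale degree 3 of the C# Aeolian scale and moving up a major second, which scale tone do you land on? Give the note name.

F#

The scale is C# D# E F# G# A B.
The scale degree 3 is E; a major second above that is F# — scale degree 4.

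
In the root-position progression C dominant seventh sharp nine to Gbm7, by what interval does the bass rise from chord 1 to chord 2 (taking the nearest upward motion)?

diminished 5th

The roots are C and Gb.
From C to Gb: 6 semitones over a fifth = diminished.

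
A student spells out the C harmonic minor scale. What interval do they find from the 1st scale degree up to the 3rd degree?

Spelling the C harmonic minor scale: C D Eb F G Ab B.
So we need the interval from C up to Eb.
3 letter names make it a third; at 3 semitones (a half step narrower than major) the quality is minor.

m3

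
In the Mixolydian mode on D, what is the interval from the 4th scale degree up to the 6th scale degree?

major third

D mixolydian: D E F♯ G A B C.
The 4th scale degree is G and the degree 6 is B.
From G to B is 4 semitones, exactly the major third.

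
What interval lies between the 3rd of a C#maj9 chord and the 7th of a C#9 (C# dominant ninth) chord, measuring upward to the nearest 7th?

C#maj9 has E# as its 3rd, and C#9 (C# dominant ninth) has B as its 7th.
5 letter names make it a fifth; at 6 semitones (a half step narrower than perfect) the quality is diminished.

d5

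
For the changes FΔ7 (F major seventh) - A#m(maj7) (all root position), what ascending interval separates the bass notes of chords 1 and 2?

The roots are F and A#.
From F to A#: 5 semitones over a third = augmented.

augmented third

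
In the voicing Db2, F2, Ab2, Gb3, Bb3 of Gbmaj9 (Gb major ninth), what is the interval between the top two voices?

major 3rd

Those voices are Gb3 and Bb3.
Counting 3 letters and 4 half steps from Gb gives a major third.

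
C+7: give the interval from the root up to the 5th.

augmented fifth

The chord tones of C+7 (C augmented seventh) are C E G♯ B♭.
The root is C and the 5th is G♯.
5 letter names make it a fifth; at 8 semitones (a half step wider than perfect) the quality is augmented.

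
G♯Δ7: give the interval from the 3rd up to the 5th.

minor third

The chord tones of G♯maj7 (G♯ major seventh) are G♯, B♯, D♯, F𝄪.
The 3rd is B♯ and the 5th is D♯.
B♯ up to D♯ is 3 semitones, a half step narrower than a major third, so the interval is minor.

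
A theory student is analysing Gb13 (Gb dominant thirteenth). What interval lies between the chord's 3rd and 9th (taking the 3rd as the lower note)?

Gb13: Gb–Bb–Db–Fb–Ab–Eb.
So we need the interval from Bb up to Ab.
Bb up to Ab is 10 semitones, a half step narrower than a major seventh, so the interval is minor.

minor seventh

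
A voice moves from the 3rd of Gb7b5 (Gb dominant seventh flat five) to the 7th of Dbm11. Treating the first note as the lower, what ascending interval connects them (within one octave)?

Gb7b5 (Gb dominant seventh flat five) has Bb as its 3rd, and Dbm11 has Cb as its 7th.
Bb up to Cb is 1 semitone, a half step narrower than a major second, so the interval is minor.

minor second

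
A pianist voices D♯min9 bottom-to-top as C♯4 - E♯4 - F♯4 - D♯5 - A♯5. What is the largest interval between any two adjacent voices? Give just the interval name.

major 6th

Adjacent intervals: C♯4→E♯4 = major third; E♯4→F♯4 = minor second; F♯4→D♯5 = major sixth; D♯5→A♯5 = perfect fifth.
The largest is F♯4 to D♯5, a major sixth (9 semitones).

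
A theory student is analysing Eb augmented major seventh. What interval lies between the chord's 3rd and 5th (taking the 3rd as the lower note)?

major 3rd

The chord tones of Ebmaj7#5 are Eb–G–B–D.
So we need the interval from G up to B.
From G to B is 4 semitones, exactly the major third.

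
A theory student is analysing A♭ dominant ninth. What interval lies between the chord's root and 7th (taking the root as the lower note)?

A♭ dominant ninth: A♭–C–E♭–G♭–B♭.
That puts A♭ below G♭.
7 letter names make it a seventh; at 10 semitones (a half step narrower than major) the quality is minor.

minor seventh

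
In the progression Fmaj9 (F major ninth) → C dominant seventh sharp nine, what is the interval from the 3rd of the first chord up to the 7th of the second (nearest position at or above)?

minor 2nd

The 3rd of Fmaj9 (F major ninth) is A; the 7th of C dominant seventh sharp nine is B♭.
From A to B♭: 1 semitone over a second = minor.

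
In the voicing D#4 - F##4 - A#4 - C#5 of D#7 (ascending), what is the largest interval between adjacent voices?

Adjacent intervals: D#4→F##4 = major third; F##4→A#4 = minor third; A#4→C#5 = minor third.
The largest is D#4 to F##4, a major third (4 semitones).

major third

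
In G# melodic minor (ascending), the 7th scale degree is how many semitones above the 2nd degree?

The scale is G# A# B C# D# E# F##.
A# up to F## is a major sixth — 9 semitones.

9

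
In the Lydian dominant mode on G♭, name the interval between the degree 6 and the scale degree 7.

Spelling the Lydian dominant mode on G♭: G♭ A♭ B♭ C D♭ E♭ F♭.
That puts E♭ below F♭.
2 letter names make it a second; at 1 semitone (a half step narrower than major) the quality is minor.

minor 2nd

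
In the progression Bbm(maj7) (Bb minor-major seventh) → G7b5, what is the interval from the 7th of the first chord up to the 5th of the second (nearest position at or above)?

The 7th of Bbm(maj7) (Bb minor-major seventh) is A; the 5th of G7b5 is Db.
4 letter names make it a fourth; at 4 semitones (a half step narrower than perfect) the quality is diminished.

d4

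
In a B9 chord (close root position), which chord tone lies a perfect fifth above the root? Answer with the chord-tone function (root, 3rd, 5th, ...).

5th

B dominant ninth is spelled B, D♯, F♯, A, C♯.
The root is B. A perfect fifth above B is F♯.
F♯ is the chord's 5th.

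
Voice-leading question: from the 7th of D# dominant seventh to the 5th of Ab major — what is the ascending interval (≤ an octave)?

diminished third

The 7th of D# dominant seventh is C#; the 5th of Ab major is Eb.
From C# to Eb: 2 semitones over a third = diminished.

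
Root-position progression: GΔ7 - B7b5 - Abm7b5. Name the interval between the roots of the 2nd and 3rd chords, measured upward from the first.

diminished seventh

The roots are B and Ab.
7 letter names make it a seventh; at 9 semitones (a whole step narrower than major) the quality is diminished.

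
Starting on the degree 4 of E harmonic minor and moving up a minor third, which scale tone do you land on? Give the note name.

The scale is E F# G A B C D#.
The degree 4 is A; a minor third above that is C — scale degree 6.

C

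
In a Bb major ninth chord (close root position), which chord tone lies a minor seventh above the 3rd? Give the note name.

Bbmaj9: Bb D F A C.
The 3rd is D. A minor seventh above D is C.
C is the chord's 9th.

C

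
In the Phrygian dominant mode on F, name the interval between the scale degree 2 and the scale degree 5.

F phrygian dominant: F Gb A Bb C Db Eb.
Scale degree 2 = Gb; 5th scale degree = C.
Gb up to C is 6 semitones, a half step wider than a perfect fourth, so the interval is augmented.

augmented 4th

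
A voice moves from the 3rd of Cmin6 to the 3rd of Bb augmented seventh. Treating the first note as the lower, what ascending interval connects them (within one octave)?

major seventh

Cmin6 has Eb as its 3rd, and Bb augmented seventh has D as its 3rd.
From Eb to D is 11 semitones, exactly the major seventh.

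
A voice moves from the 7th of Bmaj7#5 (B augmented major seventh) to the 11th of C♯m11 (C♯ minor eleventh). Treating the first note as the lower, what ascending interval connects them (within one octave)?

Bmaj7#5 (B augmented major seventh) has A♯ as its 7th, and C♯m11 (C♯ minor eleventh) has F♯ as its 11th.
From A♯ to F♯: 8 semitones over a sixth = minor.

minor sixth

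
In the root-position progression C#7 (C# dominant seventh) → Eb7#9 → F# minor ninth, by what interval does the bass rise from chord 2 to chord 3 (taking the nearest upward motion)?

The roots are Eb and F#.
Eb up to F# is 3 semitones, a half step wider than a major second, so the interval is augmented.

augmented second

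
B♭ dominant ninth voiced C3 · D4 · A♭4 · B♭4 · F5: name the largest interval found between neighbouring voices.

Adjacent intervals: C3→D4 = major ninth; D4→A♭4 = diminished fifth; A♭4→B♭4 = major second; B♭4→F5 = perfect fifth.
The largest is C3 to D4, a major ninth (14 semitones).

M9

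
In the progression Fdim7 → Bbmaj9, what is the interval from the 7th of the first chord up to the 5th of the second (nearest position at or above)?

The 7th of Fdim7 is Ebb; the 5th of Bbmaj9 is F.
From Ebb to F: 3 semitones over a second = augmented.

augmented second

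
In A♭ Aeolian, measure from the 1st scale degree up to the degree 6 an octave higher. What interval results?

The scale runs A♭ B♭ C♭ D♭ E♭ F♭ G♭.
So we need the interval from A♭ up to F♭.
From A♭ to F♭: 20 semitones over a thirteenth = minor.

minor 13th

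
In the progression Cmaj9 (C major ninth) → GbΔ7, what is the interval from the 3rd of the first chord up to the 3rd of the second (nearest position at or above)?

Cmaj9 (C major ninth) has E as its 3rd, and GbΔ7 has Bb as its 3rd.
E up to Bb is 6 semitones, a half step narrower than a perfect fifth, so the interval is diminished.

d5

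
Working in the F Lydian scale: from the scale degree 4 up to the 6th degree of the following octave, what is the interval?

Spelling the F Lydian scale: F G A B C D E.
That puts B below D.
10 letter names make it a tenth; at 15 semitones (a half step narrower than major) the quality is minor.

minor tenth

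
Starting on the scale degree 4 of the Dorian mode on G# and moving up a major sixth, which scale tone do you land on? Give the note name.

The scale is G# A# B C# D# E# F#.
The scale degree 4 is C#; a major sixth above that is A# — scale degree 2.

A#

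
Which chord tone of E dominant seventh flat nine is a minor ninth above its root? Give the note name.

F

E7b9: E G# B D F.
The root is E. A minor ninth above E is F.
F is the chord's 9th.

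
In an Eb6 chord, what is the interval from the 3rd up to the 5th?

minor 3rd

Eb6 is spelled Eb, G, Bb, C.
So we need the interval from G up to Bb.
3 letter names make it a third; at 3 semitones (a half step narrower than major) the quality is minor.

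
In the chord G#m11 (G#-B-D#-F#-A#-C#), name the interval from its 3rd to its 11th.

major ninth

3rd = B; 11th = C#.
Counting 9 letters and 14 half steps from B gives a major ninth.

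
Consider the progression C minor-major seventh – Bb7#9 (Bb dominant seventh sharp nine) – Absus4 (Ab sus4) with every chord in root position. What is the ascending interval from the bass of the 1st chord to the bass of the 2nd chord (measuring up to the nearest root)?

The roots are C and Bb.
C up to Bb is 10 semitones, a half step narrower than a major seventh, so the interval is minor.

minor seventh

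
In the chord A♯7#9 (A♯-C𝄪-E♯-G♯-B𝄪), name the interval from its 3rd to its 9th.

major seventh

So we need the interval from C𝄪 up to B𝄪.
Counting 7 letters and 11 half steps from C𝄪 gives a major seventh.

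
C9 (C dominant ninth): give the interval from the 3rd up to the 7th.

C dominant ninth: C-E-G-Bb-D.
So we need the interval from E up to Bb.
From E to Bb: 6 semitones over a fifth = diminished.

diminished fifth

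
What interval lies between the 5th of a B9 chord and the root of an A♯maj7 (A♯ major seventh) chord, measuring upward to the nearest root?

B9 has F♯ as its 5th, and A♯maj7 (A♯ major seventh) has A♯ as its root.
Counting 3 letters and 4 half steps from F♯ gives a major third.

M3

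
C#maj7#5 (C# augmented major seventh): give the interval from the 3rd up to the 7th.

C#+maj7: C#, E#, G##, B#.
That puts E# below B#.
E# up to B# spans 5 letter names and 7 semitones — a perfect fifth.

perfect fifth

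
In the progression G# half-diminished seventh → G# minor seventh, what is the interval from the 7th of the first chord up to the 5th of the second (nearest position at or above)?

M6

The 7th of G# half-diminished seventh is F#; the 5th of G# minor seventh is D#.
Counting 6 letters and 9 half steps from F# gives a major sixth.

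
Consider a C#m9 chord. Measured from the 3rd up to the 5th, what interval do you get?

C#min9 is spelled C#, E, G#, B, D#.
So we need the interval from E up to G#.
E up to G# spans 3 letter names and 4 semitones — a major third.

major third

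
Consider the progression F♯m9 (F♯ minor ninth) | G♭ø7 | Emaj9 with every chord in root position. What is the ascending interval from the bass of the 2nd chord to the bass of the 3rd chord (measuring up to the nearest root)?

The roots are G♭ and E.
6 letter names make it a sixth; at 10 semitones (a half step wider than major) the quality is augmented.

A6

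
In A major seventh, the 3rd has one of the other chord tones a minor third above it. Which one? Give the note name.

E

AΔ7 is spelled A, C♯, E, G♯.
The 3rd is C♯. A minor third above C♯ is E.
E is the chord's 5th.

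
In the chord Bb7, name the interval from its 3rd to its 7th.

diminished fifth

Spelling the chord: Bb–D–F–Ab.
That puts D below Ab.
5 letter names make it a fifth; at 6 semitones (a half step narrower than perfect) the quality is diminished.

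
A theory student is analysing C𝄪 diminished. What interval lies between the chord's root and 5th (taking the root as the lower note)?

C𝄪 diminished is spelled C𝄪-E♯-G♯.
The root is C𝄪 and the 5th is G♯.
5 letter names make it a fifth; at 6 semitones (a half step narrower than perfect) the quality is diminished.

d5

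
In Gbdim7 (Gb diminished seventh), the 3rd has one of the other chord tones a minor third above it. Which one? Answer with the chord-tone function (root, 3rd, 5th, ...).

5th

Gbdim7 (Gb diminished seventh) is spelled Gb–Bbb–Dbb–Fbb.
The 3rd is Bbb. A minor third above Bbb is Dbb.
Dbb is the chord's 5th.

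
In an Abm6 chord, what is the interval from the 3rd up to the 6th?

Spelling the chord: Ab-Cb-Eb-F.
The 3rd is Cb and the 6th is F.
From Cb to F: 6 semitones over a fourth = augmented.

augmented 4th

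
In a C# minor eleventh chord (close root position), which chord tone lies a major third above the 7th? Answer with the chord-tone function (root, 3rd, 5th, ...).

9th

The chord tones of C#m11 are C#, E, G#, B, D#, F#.
The 7th is B. A major third above B is D#.
D# is the chord's 9th.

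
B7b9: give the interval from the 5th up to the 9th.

diminished fifth

Spelling the chord: B, D#, F#, A, C.
So we need the interval from F# up to C.
From F# to C: 6 semitones over a fifth = diminished.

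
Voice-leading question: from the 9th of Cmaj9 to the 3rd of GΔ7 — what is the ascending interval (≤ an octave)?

major sixth

The 9th of Cmaj9 is D; the 3rd of GΔ7 is B.
D up to B spans 6 letter names and 9 semitones — a major sixth.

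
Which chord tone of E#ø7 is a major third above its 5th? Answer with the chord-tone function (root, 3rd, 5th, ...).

E#m7b5 (E# half-diminished seventh) is spelled E#-G#-B-D#.
The 5th is B. A major third above B is D#.
D# is the chord's 7th.

7th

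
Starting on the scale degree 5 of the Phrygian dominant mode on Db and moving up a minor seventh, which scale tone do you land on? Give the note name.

Gb

The scale is Db Ebb F Gb Ab Bbb Cb.
The scale degree 5 is Ab; a minor seventh above that is Gb — scale degree 4.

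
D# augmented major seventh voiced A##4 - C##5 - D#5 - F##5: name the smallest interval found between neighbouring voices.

Adjacent intervals: A##4→C##5 = minor third; C##5→D#5 = minor second; D#5→F##5 = major third.
The smallest is C##5 to D#5, a minor second (1 semitone).

minor second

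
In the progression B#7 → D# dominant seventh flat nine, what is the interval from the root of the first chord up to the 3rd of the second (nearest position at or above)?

The root of B#7 is B#; the 3rd of D# dominant seventh flat nine is F##.
From B# to F## is 7 semitones, exactly the perfect fifth.

perfect 5th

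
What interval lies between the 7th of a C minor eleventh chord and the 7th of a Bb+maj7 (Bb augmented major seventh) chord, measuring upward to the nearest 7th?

C minor eleventh has Bb as its 7th, and Bb+maj7 (Bb augmented major seventh) has A as its 7th.
From Bb to A is 11 semitones, exactly the major seventh.

major seventh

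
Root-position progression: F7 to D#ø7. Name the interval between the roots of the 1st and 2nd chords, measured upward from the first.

The roots are F and D#.
6 letter names make it a sixth; at 10 semitones (a half step wider than major) the quality is augmented.

augmented sixth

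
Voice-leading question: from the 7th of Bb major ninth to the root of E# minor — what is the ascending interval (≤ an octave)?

Bb major ninth has A as its 7th, and E# minor has E# as its root.
From A to E#: 8 semitones over a fifth = augmented.

augmented 5th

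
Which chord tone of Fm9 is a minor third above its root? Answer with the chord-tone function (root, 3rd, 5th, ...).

3rd

Spelling the chord: F–Ab–C–Eb–G.
The root is F. A minor third above F is Ab.
Ab is the chord's 3rd.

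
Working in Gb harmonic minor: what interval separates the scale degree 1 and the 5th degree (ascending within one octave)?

perfect fifth

Gb harmonic minor: Gb Ab Bbb Cb Db Ebb F.
So we need the interval from Gb up to Db.
From Gb to Db is 7 semitones, exactly the perfect fifth.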